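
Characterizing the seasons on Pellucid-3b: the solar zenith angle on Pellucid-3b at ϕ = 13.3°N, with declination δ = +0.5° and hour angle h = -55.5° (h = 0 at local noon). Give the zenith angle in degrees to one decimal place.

θ_z = 56.4°

cos θ_z = sin ϕ sin δ + cos ϕ cos δ cos h = 0.002008 + 0.551194 = 0.553202.
θ_z = arccos(0.553202) = 56.4°.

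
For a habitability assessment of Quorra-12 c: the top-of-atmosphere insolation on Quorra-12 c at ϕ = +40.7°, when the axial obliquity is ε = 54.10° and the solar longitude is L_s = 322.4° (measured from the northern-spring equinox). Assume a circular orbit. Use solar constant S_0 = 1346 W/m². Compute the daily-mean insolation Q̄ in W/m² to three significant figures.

Solar declination: sin δ = sin ε · sin L_s = sin 54.10° × sin 322.4° = -0.49424, so δ = -29.620°.
cos h₀ = −tan(+40.7°) tan(-29.620°) = 0.4890, h₀ = 1.0598 rad.
Bracket: h₀ sin ϕ sin δ + cos ϕ cos δ sin h₀ = 1.0598×0.65210×-0.49424 + 0.75813×0.86932×0.87227 = -0.341567 + 0.574876 = 0.233309.
Q̄ = (S_0/π) × [bracket] = (1346/π) × 0.233309 = 99.96 W/m².

Q̄ ≈ 100 W/m²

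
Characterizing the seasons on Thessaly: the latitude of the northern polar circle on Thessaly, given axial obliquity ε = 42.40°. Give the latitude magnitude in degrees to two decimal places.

The polar circle is the lowest latitude that experiences at least one full rotation of continuous daylight at the northern-summer solstice; it lies at |φ| = 90° − ε = 90° − 42.40° = 47.60°.

47.60°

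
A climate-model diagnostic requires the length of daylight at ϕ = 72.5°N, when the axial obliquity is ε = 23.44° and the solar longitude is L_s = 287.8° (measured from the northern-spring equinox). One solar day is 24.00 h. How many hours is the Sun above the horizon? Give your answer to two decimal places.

0.00 h

Solar declination: sin δ = sin ε · sin L_s = sin 23.44° × sin 287.8° = -0.37875, so δ = -22.256°.
cos h₀ = −tan ϕ · tan δ = 1.2979 ≥ 1, so the Sun never rises (polar night) and h₀ = 0.
Daylight = 2h₀/(2π) × 24.00 h = (0.0000/π) × 24.00 = 0.00 h.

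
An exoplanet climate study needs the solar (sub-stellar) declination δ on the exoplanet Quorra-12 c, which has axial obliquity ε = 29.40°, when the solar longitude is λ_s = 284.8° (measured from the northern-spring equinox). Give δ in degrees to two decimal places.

sin δ = sin ε · sin λ_s = sin 29.40° × sin 284.8° = -0.474617.
δ = arcsin(-0.474617) = -28.33°.

δ = -28.33°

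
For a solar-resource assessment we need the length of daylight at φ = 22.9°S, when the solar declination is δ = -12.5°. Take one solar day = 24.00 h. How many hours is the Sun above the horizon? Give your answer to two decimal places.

12.72 h

cos H₀ = −tan φ · tan δ = −tan(-22.9°) × tan(-12.500°) = -0.0936, so H₀ = 1.6646 rad = 95.37°.
Daylight = 2H₀/(2π) × 24.00 h = (1.6646/π) × 24.00 = 12.72 h.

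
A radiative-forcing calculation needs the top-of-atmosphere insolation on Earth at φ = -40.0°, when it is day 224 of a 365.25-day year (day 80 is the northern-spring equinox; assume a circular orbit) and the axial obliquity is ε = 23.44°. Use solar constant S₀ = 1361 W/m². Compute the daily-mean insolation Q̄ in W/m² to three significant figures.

Q̄ ≈ 222 W/m²

Solar longitude: λ_s = 360° × (224 − 80)/365.25 = 141.930°.
sin δ = sin 23.44° × sin 141.930° = 0.24528, so δ = +14.199°.
cos H₀ = −tan(-40.0°) tan(+14.199°) = 0.2123, H₀ = 1.3569 rad.
Bracket: H₀ sin φ sin δ + cos φ cos δ sin H₀ = 1.3569×-0.64279×0.24528 + 0.76604×0.96945×0.97720 = -0.213934 + 0.725705 = 0.511771.
Q̄ = (S₀/π) × [bracket] = (1361/π) × 0.511771 = 221.7 W/m².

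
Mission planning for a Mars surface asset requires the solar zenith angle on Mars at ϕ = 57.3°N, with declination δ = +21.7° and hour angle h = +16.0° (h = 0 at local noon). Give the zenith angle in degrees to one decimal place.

θ_z = 37.5°

cos θ_z = sin ϕ sin δ + cos ϕ cos δ cos h = 0.311146 + 0.482510 = 0.793656.
θ_z = arccos(0.793656) = 37.5°.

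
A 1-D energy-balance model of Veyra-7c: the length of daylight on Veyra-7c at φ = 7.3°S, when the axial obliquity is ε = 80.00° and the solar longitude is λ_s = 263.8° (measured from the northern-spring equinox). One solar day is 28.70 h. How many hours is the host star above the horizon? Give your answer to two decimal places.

Solar declination: sin δ = sin ε · sin λ_s = sin 80.00° × sin 263.8° = -0.97905, so δ = -78.251°.
cos H₀ = −tan φ · tan δ = −tan(-7.3°) × tan(-78.251°) = -0.6159, so H₀ = 2.2343 rad = 128.02°.
Daylight = 2H₀/(2π) × 28.70 h = (2.2343/π) × 28.70 = 20.41 h.

20.41 h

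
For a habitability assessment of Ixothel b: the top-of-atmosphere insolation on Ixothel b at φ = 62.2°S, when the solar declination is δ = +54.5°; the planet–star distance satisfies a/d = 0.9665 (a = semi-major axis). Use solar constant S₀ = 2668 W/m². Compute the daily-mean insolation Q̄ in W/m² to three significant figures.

cos H₀ = −tan(-62.2°) tan(+54.500°) = 2.6590 ≥ 1 ⇒ polar night, H₀ = 0 and Q̄ = 0.
Inverse-square distance factor (a/d)² = 0.9665² = 0.934122.

Q̄ ≈ 0.00 W/m²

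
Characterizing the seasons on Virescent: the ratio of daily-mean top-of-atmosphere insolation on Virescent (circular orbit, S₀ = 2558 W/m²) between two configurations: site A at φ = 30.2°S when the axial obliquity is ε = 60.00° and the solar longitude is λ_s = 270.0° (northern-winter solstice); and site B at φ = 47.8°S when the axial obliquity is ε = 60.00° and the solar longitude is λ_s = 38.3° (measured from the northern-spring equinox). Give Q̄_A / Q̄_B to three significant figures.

Q̄_A / Q̄_B ≈ 15.5

— Configuration A (φ=-30.2°):
Solar declination: sin δ = sin ε · sin λ_s = sin 60.00° × sin 270.0° = -0.86603, so δ = -60.000°.
cos H₀ = −tan(-30.2°) tan(-60.000°) = -1.0081 ≤ −1 ⇒ polar day, H₀ = π.
Bracket: H₀ sin φ sin δ + cos φ cos δ sin H₀ = 3.1416×-0.50302×-0.86603 + 0.86427×0.50000×0.00000 = 1.368576 + 0.000000 = 1.368576.
Q̄ = (S₀/π) × [bracket] = (2558/π) × 1.368576 = 1114.3 W/m².
— Configuration B (φ=-47.8°):
Solar declination: sin δ = sin ε · sin λ_s = sin 60.00° × sin 38.3° = 0.53674, so δ = +32.462°.
cos H₀ = −tan(-47.8°) tan(+32.462°) = 0.7016, H₀ = 0.7932 rad.
Bracket: H₀ sin φ sin δ + cos φ cos δ sin H₀ = 0.7932×-0.74080×0.53674 + 0.67172×0.84374×0.71260 = -0.315390 + 0.403871 = 0.088481.
Q̄ = (S₀/π) × [bracket] = (2558/π) × 0.088481 = 72.044 W/m².
Ratio Q̄_A / Q̄_B = 1114.3 / 72.044 = 15.47.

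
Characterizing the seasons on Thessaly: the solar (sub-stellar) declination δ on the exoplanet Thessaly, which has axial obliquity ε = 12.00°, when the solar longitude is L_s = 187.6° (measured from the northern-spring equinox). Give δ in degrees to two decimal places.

sin δ = sin ε · sin L_s = sin 12.00° × sin 187.6° = -0.027498.
δ = arcsin(-0.027498) = -1.58°.

δ = -1.58°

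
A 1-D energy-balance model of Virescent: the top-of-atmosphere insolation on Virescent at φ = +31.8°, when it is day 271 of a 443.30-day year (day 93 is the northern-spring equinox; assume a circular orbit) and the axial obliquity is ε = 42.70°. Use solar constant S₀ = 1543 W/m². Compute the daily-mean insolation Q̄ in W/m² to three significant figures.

Solar longitude: λ_s = 360° × (271 − 93)/443.30 = 144.552°.
sin δ = sin 42.70° × sin 144.552° = 0.39331, so δ = +23.160°.
cos H₀ = −tan(+31.8°) tan(+23.160°) = -0.2652, H₀ = 1.8392 rad.
Bracket: H₀ sin φ sin δ + cos φ cos δ sin H₀ = 1.8392×0.52696×0.39331 + 0.84989×0.91941×0.96418 = 0.381190 + 0.753408 = 1.134598.
Q̄ = (S₀/π) × [bracket] = (1543/π) × 1.134598 = 557.3 W/m².

Q̄ ≈ 557 W/m²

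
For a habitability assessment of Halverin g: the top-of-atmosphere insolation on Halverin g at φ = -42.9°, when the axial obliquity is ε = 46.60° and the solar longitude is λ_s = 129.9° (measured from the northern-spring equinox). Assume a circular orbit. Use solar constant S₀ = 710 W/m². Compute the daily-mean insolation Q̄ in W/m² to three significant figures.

Solar declination: sin δ = sin ε · sin λ_s = sin 46.60° × sin 129.9° = 0.55740, so δ = +33.876°.
cos H₀ = −tan(-42.9°) tan(+33.876°) = 0.6239, H₀ = 0.8971 rad.
Bracket: H₀ sin φ sin δ + cos φ cos δ sin H₀ = 0.8971×-0.68072×0.55740 + 0.73254×0.83024×0.78152 = -0.340390 + 0.475308 = 0.134918.
Q̄ = (S₀/π) × [bracket] = (710/π) × 0.134918 = 30.49 W/m².

Q̄ ≈ 30.5 W/m²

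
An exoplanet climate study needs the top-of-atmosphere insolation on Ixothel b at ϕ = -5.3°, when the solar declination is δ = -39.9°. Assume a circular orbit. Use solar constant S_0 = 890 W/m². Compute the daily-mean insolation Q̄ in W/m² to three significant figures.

Q̄ ≈ 243 W/m²

cos h₀ = −tan(-5.3°) tan(-39.900°) = -0.0776, h₀ = 1.6484 rad.
Bracket: h₀ sin ϕ sin δ + cos ϕ cos δ sin h₀ = 1.6484×-0.09237×-0.64145 + 0.99572×0.76717×0.99699 = 0.097669 + 0.761587 = 0.859256.
Q̄ = (S_0/π) × [bracket] = (890/π) × 0.859256 = 243.4 W/m².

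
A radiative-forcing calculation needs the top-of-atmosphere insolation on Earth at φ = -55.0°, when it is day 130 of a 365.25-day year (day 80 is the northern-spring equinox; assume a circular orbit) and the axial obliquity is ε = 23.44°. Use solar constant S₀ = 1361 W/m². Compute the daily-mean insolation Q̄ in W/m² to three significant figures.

Solar longitude: λ_s = 360° × (130 − 80)/365.25 = 49.281°.
sin δ = sin 23.44° × sin 49.281° = 0.30149, so δ = +17.547°.
cos H₀ = −tan(-55.0°) tan(+17.547°) = 0.4516, H₀ = 1.1023 rad.
Bracket: H₀ sin φ sin δ + cos φ cos δ sin H₀ = 1.1023×-0.81915×0.30149 + 0.57358×0.95347×0.89223 = -0.272230 + 0.487953 = 0.215723.
Q̄ = (S₀/π) × [bracket] = (1361/π) × 0.215723 = 93.46 W/m².

Q̄ ≈ 93.5 W/m²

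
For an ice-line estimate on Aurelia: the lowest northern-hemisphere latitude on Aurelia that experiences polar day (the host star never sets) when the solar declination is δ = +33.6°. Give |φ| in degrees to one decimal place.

Polar day requires cos H₀ = −tan φ tan δ ≤ −1, i.e. tan φ tan δ ≥ 1.
The boundary is |tan φ| · |tan δ| = 1, so |φ| = 90° − |δ| = 90° − 33.6° = 56.4° in the northern hemisphere.

|φ| = 56.4°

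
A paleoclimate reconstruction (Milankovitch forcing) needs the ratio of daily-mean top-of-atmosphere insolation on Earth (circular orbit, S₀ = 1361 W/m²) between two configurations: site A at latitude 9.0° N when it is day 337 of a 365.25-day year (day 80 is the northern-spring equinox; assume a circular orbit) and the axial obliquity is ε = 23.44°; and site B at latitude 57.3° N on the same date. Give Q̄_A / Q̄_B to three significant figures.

— Configuration A (φ=+9.0°):
Solar longitude: λ_s = 360° × (337 − 80)/365.25 = 253.306°.
sin δ = sin 23.44° × sin 253.306° = -0.38102, so δ = -22.397°.
cos H₀ = −tan(+9.0°) tan(-22.397°) = 0.0653, H₀ = 1.5055 rad.
Bracket: H₀ sin φ sin δ + cos φ cos δ sin H₀ = 1.5055×0.15643×-0.38102 + 0.98769×0.92457×0.99787 = -0.089732 + 0.911243 = 0.821511.
Q̄ = (S₀/π) × [bracket] = (1361/π) × 0.821511 = 355.89 W/m².
— Configuration B (φ=+57.3°):
cos H₀ = −tan(+57.3°) tan(-22.397°) = 0.6419, H₀ = 0.8738 rad.
Bracket: H₀ sin φ sin δ + cos φ cos δ sin H₀ = 0.8738×0.84151×-0.38102 + 0.54024×0.92457×0.76677 = -0.280168 + 0.382994 = 0.102826.
Q̄ = (S₀/π) × [bracket] = (1361/π) × 0.102826 = 44.546 W/m².
Ratio Q̄_A / Q̄_B = 355.89 / 44.546 = 7.989.

Q̄_A / Q̄_B ≈ 7.99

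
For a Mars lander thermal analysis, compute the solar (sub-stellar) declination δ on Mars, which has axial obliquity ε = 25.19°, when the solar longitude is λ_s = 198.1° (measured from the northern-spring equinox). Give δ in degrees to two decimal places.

δ = -7.60°

sin δ = sin ε · sin λ_s = sin 25.19° × sin 198.1° = -0.132231.
δ = arcsin(-0.132231) = -7.60°.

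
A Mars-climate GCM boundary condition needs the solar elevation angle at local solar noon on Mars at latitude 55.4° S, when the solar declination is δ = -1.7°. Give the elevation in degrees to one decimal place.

36.3°

At local noon the hour angle is zero, so the zenith angle equals |φ − δ| = |-55.4° − (-1.700°)| = 53.700°.
Elevation = 90° − 53.700° = 36.3°.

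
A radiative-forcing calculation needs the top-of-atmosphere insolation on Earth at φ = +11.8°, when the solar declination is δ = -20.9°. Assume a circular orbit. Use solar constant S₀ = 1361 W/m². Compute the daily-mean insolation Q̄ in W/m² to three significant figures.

cos H₀ = −tan(+11.8°) tan(-20.900°) = 0.0798, H₀ = 1.4909 rad.
Bracket: H₀ sin φ sin δ + cos φ cos δ sin H₀ = 1.4909×0.20450×-0.35674 + 0.97887×0.93420×0.99681 = -0.108766 + 0.911543 = 0.802777.
Q̄ = (S₀/π) × [bracket] = (1361/π) × 0.802777 = 347.8 W/m².

Q̄ ≈ 348 W/m²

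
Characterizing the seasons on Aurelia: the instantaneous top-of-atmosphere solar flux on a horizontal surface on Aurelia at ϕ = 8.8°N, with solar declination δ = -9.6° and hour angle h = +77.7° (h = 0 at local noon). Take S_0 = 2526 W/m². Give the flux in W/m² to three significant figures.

cos θ_z = sin ϕ sin δ + cos ϕ cos δ cos h = -0.025513 + 0.207575 = 0.182062.
Flux = S_0 · cos θ_z = 2526 × 0.182062 = 459.9 W/m².

460 W/m²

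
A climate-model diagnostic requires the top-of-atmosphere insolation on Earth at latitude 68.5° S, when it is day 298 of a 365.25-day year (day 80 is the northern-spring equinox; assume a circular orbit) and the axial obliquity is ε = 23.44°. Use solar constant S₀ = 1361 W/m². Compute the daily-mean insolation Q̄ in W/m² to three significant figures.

Q̄ ≈ 327 W/m²

Solar longitude: λ_s = 360° × (298 − 80)/365.25 = 214.867°.
sin δ = sin 23.44° × sin 214.867° = -0.22740, so δ = -13.144°.
cos H₀ = −tan(-68.5°) tan(-13.144°) = -0.5928, H₀ = 2.2054 rad.
Bracket: H₀ sin φ sin δ + cos φ cos δ sin H₀ = 2.2054×-0.93042×-0.22740 + 0.36650×0.97380×0.80533 = 0.466613 + 0.287420 = 0.754033.
Q̄ = (S₀/π) × [bracket] = (1361/π) × 0.754033 = 326.7 W/m².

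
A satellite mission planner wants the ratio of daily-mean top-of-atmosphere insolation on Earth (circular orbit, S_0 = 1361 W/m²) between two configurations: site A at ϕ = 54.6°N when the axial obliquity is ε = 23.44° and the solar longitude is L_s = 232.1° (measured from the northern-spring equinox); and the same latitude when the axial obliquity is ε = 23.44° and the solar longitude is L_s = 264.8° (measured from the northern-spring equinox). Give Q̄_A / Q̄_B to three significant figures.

— Configuration A (ϕ=+54.6°):
Solar declination: sin δ = sin ε · sin L_s = sin 23.44° × sin 232.1° = -0.31389, so δ = -18.294°.
cos h₀ = −tan(+54.6°) tan(-18.294°) = 0.4652, h₀ = 1.0869 rad.
Bracket: h₀ sin ϕ sin δ + cos ϕ cos δ sin h₀ = 1.0869×0.81513×-0.31389 + 0.57928×0.94946×0.88521 = -0.278095 + 0.486868 = 0.208773.
Q̄ = (S_0/π) × [bracket] = (1361/π) × 0.208773 = 90.445 W/m².
— Configuration B (ϕ=+54.6°):
Solar declination: sin δ = sin ε · sin L_s = sin 23.44° × sin 264.8° = -0.39615, so δ = -23.338°.
cos h₀ = −tan(+54.6°) tan(-23.338°) = 0.6071, h₀ = 0.9184 rad.
Bracket: h₀ sin ϕ sin δ + cos ϕ cos δ sin h₀ = 0.9184×0.81513×-0.39615 + 0.57928×0.91819×0.79462 = -0.296564 + 0.422650 = 0.126086.
Q̄ = (S_0/π) × [bracket] = (1361/π) × 0.126086 = 54.623 W/m².
Ratio Q̄_A / Q̄_B = 90.445 / 54.623 = 1.656.

Q̄_A / Q̄_B ≈ 1.66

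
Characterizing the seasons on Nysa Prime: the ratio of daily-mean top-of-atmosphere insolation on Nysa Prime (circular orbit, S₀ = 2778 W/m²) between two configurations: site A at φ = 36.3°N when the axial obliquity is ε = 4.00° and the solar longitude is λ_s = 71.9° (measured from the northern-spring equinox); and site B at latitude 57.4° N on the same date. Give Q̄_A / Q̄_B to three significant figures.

— Configuration A (φ=+36.3°):
Solar declination: sin δ = sin ε · sin λ_s = sin 4.00° × sin 71.9° = 0.06630, so δ = +3.802°.
cos H₀ = −tan(+36.3°) tan(+3.802°) = -0.0488, H₀ = 1.6196 rad.
Bracket: H₀ sin φ sin δ + cos φ cos δ sin H₀ = 1.6196×0.59201×0.06630 + 0.80593×0.99780×0.99881 = 0.063570 + 0.803200 = 0.866770.
Q̄ = (S₀/π) × [bracket] = (2778/π) × 0.866770 = 766.45 W/m².
— Configuration B (φ=+57.4°):
cos H₀ = −tan(+57.4°) tan(+3.802°) = -0.1039, H₀ = 1.6749 rad.
Bracket: H₀ sin φ sin δ + cos φ cos δ sin H₀ = 1.6749×0.84245×0.06630 + 0.53877×0.99780×0.99459 = 0.093551 + 0.534676 = 0.628227.
Q̄ = (S₀/π) × [bracket] = (2778/π) × 0.628227 = 555.52 W/m².
Ratio Q̄_A / Q̄_B = 766.45 / 555.52 = 1.380.

Q̄_A / Q̄_B ≈ 1.38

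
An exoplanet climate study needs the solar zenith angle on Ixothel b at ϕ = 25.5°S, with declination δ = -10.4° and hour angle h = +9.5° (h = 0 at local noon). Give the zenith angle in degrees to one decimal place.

cos θ_z = sin ϕ sin δ + cos ϕ cos δ cos h = 0.077715 + 0.875582 = 0.953297.
θ_z = arccos(0.953297) = 17.6°.

θ_z = 17.6°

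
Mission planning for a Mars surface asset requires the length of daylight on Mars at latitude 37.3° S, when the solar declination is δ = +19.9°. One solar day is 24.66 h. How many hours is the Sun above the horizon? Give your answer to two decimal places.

cos H₀ = −tan φ · tan δ = −tan(-37.3°) × tan(+19.900°) = 0.2758, so H₀ = 1.2914 rad = 73.99°.
Daylight = 2H₀/(2π) × 24.66 h = (1.2914/π) × 24.66 = 10.14 h.

10.14 h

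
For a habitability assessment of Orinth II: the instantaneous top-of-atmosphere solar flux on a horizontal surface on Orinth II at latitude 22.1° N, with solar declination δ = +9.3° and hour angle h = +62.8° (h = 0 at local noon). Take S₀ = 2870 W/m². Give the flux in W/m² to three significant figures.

1.37e+03 W/m²

cos θ_z = sin φ sin δ + cos φ cos δ cos h = 0.060799 + 0.417948 = 0.478747.
Flux = S₀ · cos θ_z = 2870 × 0.478747 = 1374 W/m².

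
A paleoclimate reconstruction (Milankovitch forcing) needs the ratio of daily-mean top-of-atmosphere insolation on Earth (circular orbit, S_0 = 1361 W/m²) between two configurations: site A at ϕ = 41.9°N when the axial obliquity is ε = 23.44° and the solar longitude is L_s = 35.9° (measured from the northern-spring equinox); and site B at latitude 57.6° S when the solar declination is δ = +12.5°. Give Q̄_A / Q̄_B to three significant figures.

Q̄_A / Q̄_B ≈ 3.67

— Configuration A (ϕ=+41.9°):
Solar declination: sin δ = sin ε · sin L_s = sin 23.44° × sin 35.9° = 0.23325, so δ = +13.489°.
cos h₀ = −tan(+41.9°) tan(+13.489°) = -0.2152, h₀ = 1.7877 rad.
Bracket: h₀ sin ϕ sin δ + cos ϕ cos δ sin h₀ = 1.7877×0.66783×0.23325 + 0.74431×0.97242×0.97657 = 0.278472 + 0.706824 = 0.985296.
Q̄ = (S_0/π) × [bracket] = (1361/π) × 0.985296 = 426.85 W/m².
— Configuration B (ϕ=-57.6°):
cos h₀ = −tan(-57.6°) tan(+12.500°) = 0.3493, h₀ = 1.2139 rad.
Bracket: h₀ sin ϕ sin δ + cos ϕ cos δ sin h₀ = 1.2139×-0.84433×0.21644 + 0.53583×0.97630×0.93700 = -0.221836 + 0.490174 = 0.268338.
Q̄ = (S_0/π) × [bracket] = (1361/π) × 0.268338 = 116.25 W/m².
Ratio Q̄_A / Q̄_B = 426.85 / 116.25 = 3.672.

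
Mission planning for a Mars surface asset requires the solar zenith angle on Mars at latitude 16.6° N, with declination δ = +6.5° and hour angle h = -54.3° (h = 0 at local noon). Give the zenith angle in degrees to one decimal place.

cos θ_z = sin φ sin δ + cos φ cos δ cos h = 0.032341 + 0.555626 = 0.587967.
θ_z = arccos(0.587967) = 54.0°.

θ_z = 54.0°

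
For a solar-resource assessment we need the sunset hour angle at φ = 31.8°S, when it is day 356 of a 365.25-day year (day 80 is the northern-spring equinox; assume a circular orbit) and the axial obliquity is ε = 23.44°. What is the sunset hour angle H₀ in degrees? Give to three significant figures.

H₀ = 106°

Solar longitude: λ_s = 360° × (356 − 80)/365.25 = 272.033°.
sin δ = sin 23.44° × sin 272.033° = -0.39754, so δ = -23.424°.
cos H₀ = −tan φ · tan δ = −tan(-31.8°) × tan(-23.424°) = -0.2686, so H₀ = 1.8428 rad = 105.58°.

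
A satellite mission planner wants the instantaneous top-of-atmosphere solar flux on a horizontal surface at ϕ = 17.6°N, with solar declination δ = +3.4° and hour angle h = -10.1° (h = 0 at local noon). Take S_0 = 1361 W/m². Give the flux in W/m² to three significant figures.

cos θ_z = sin ϕ sin δ + cos ϕ cos δ cos h = 0.017932 + 0.936767 = 0.954699.
Flux = S_0 · cos θ_z = 1361 × 0.954699 = 1299 W/m².

1.30e+03 W/m²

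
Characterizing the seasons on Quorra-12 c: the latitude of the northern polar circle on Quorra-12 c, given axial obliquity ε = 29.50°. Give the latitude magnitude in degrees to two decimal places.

60.50°

The polar circle is the lowest latitude that experiences at least one full rotation of continuous daylight at the northern-summer solstice; it lies at |φ| = 90° − ε = 90° − 29.50° = 60.50°.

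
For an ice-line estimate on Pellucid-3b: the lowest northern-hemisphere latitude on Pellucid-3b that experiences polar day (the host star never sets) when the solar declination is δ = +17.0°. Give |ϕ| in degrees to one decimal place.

|ϕ| = 73.0°

Polar day requires cos h₀ = −tan ϕ tan δ ≤ −1, i.e. tan ϕ tan δ ≥ 1.
The boundary is |tan ϕ| · |tan δ| = 1, so |ϕ| = 90° − |δ| = 90° − 17.0° = 73.0° in the northern hemisphere.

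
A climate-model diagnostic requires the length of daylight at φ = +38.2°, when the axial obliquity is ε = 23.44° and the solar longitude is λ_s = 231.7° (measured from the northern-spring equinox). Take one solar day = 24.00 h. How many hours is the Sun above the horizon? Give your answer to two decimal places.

Solar declination: sin δ = sin ε · sin λ_s = sin 23.44° × sin 231.7° = -0.31218, so δ = -18.190°.
cos H₀ = −tan φ · tan δ = −tan(+38.2°) × tan(-18.190°) = 0.2586, so H₀ = 1.3092 rad = 75.01°.
Daylight = 2H₀/(2π) × 24.00 h = (1.3092/π) × 24.00 = 10.00 h.

10.00 h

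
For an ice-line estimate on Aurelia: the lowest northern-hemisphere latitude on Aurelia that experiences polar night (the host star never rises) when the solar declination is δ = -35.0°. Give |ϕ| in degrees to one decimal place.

Polar night requires cos h₀ = −tan ϕ tan δ ≥ 1, i.e. tan ϕ tan δ ≤ −1.
The boundary is |tan ϕ| · |tan δ| = 1, so |ϕ| = 90° − |δ| = 90° − 35.0° = 55.0° in the northern hemisphere.

|ϕ| = 55.0°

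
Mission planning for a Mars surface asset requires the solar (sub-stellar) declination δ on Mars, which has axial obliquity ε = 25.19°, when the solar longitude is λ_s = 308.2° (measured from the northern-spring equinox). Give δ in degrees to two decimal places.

sin δ = sin ε · sin λ_s = sin 25.19° × sin 308.2° = -0.334477.
δ = arcsin(-0.334477) = -19.54°.

δ = -19.54°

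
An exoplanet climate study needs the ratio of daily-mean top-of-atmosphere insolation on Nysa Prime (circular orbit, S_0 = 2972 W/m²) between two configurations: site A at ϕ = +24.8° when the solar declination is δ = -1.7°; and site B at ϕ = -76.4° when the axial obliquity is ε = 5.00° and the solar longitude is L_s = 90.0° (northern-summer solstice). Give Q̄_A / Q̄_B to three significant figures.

Q̄_A / Q̄_B ≈ 7.61

— Configuration A (ϕ=+24.8°):
cos h₀ = −tan(+24.8°) tan(-1.700°) = 0.0137, h₀ = 1.5571 rad.
Bracket: h₀ sin ϕ sin δ + cos ϕ cos δ sin h₀ = 1.5571×0.41945×-0.02967 + 0.90778×0.99956×0.99991 = -0.019378 + 0.907299 = 0.887921.
Q̄ = (S_0/π) × [bracket] = (2972/π) × 0.887921 = 839.99 W/m².
— Configuration B (ϕ=-76.4°):
Solar declination: sin δ = sin ε · sin L_s = sin 5.00° × sin 90.0° = 0.08716, so δ = +5.000°.
cos h₀ = −tan(-76.4°) tan(+5.000°) = 0.3616, h₀ = 1.2008 rad.
Bracket: h₀ sin ϕ sin δ + cos ϕ cos δ sin h₀ = 1.2008×-0.97196×0.08716 + 0.23514×0.99619×0.93232 = -0.101727 + 0.218390 = 0.116663.
Q̄ = (S_0/π) × [bracket] = (2972/π) × 0.116663 = 110.37 W/m².
Ratio Q̄_A / Q̄_B = 839.99 / 110.37 = 7.611.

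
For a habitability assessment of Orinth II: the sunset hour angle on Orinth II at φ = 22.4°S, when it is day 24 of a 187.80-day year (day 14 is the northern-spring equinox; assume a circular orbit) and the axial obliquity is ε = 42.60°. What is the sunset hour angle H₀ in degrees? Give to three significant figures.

H₀ = 84.6°

Solar longitude: λ_s = 360° × (24 − 14)/187.80 = 19.169°.
sin δ = sin 42.60° × sin 19.169° = 0.22226, so δ = +12.842°.
cos H₀ = −tan φ · tan δ = −tan(-22.4°) × tan(+12.842°) = 0.0940, so H₀ = 1.4767 rad = 84.61°.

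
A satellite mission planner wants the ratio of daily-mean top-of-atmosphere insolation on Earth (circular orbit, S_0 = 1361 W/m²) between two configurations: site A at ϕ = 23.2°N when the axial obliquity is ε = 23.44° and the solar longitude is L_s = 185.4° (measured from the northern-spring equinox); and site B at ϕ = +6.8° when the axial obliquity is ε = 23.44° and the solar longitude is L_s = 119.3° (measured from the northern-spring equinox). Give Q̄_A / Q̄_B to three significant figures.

— Configuration A (ϕ=+23.2°):
Solar declination: sin δ = sin ε · sin L_s = sin 23.44° × sin 185.4° = -0.03744, so δ = -2.145°.
cos h₀ = −tan(+23.2°) tan(-2.145°) = 0.0161, h₀ = 1.5547 rad.
Bracket: h₀ sin ϕ sin δ + cos ϕ cos δ sin h₀ = 1.5547×0.39394×-0.03744 + 0.91914×0.99930×0.99987 = -0.022930 + 0.918377 = 0.895447.
Q̄ = (S_0/π) × [bracket] = (1361/π) × 0.895447 = 387.93 W/m².
— Configuration B (ϕ=+6.8°):
Solar declination: sin δ = sin ε · sin L_s = sin 23.44° × sin 119.3° = 0.34690, so δ = +20.298°.
cos h₀ = −tan(+6.8°) tan(+20.298°) = -0.0441, h₀ = 1.6149 rad.
Bracket: h₀ sin ϕ sin δ + cos ϕ cos δ sin h₀ = 1.6149×0.11840×0.34690 + 0.99297×0.93790×0.99903 = 0.066329 + 0.930403 = 0.996732.
Q̄ = (S_0/π) × [bracket] = (1361/π) × 0.996732 = 431.80 W/m².
Ratio Q̄_A / Q̄_B = 387.93 / 431.80 = 0.8984.

Q̄_A / Q̄_B ≈ 0.898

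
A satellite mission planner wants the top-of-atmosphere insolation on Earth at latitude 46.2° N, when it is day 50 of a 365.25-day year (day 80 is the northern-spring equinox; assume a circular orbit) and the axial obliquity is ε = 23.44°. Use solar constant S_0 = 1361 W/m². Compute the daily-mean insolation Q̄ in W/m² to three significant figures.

Q̄ ≈ 204 W/m²

Solar longitude: L_s = 360° × (50 − 80)/365.25 = -29.569°, i.e. -29.569° + 360° = 330.431°.
sin δ = sin 23.44° × sin 330.431° = -0.19630, so δ = -11.320°.
cos h₀ = −tan(+46.2°) tan(-11.320°) = 0.2088, h₀ = 1.3605 rad.
Bracket: h₀ sin ϕ sin δ + cos ϕ cos δ sin h₀ = 1.3605×0.72176×-0.19630 + 0.69214×0.98054×0.97797 = -0.192758 + 0.663720 = 0.470962.
Q̄ = (S_0/π) × [bracket] = (1361/π) × 0.470962 = 204.0 W/m².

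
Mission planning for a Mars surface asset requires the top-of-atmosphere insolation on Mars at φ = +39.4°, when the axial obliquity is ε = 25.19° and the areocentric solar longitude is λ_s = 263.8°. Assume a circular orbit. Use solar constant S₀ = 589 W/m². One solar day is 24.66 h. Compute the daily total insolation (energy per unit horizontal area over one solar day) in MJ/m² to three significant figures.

5.50 MJ/m²

sin δ = sin 25.19° × sin 263.8° = -0.42313, so δ = -25.032°.
cos H₀ = −tan(+39.4°) tan(-25.032°) = 0.3836, H₀ = 1.1771 rad.
Bracket: H₀ sin φ sin δ + cos φ cos δ sin H₀ = 1.1771×0.63473×-0.42313 + 0.77273×0.90607×0.92350 = -0.316138 + 0.646586 = 0.330448.
Q̄ = (S₀/π) × [bracket] = (589/π) × 0.330448 = 61.954 W/m².
Daily total = Q̄ × 24.66 h × 3600 s/h = 61.954 × 24.66 × 3600 / 10⁶ = 5.500 MJ/m².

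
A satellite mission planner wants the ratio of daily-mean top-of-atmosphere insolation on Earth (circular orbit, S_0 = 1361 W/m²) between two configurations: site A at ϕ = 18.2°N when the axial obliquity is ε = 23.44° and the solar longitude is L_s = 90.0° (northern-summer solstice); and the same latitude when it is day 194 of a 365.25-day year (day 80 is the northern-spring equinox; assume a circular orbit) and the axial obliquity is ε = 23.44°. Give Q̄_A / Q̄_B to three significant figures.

Q̄_A / Q̄_B ≈ 1.00

— Configuration A (ϕ=+18.2°):
Solar declination: sin δ = sin ε · sin L_s = sin 23.44° × sin 90.0° = 0.39779, so δ = +23.440°.
cos h₀ = −tan(+18.2°) tan(+23.440°) = -0.1425, h₀ = 1.7138 rad.
Bracket: h₀ sin ϕ sin δ + cos ϕ cos δ sin h₀ = 1.7138×0.31233×0.39779 + 0.94997×0.91748×0.98979 = 0.212926 + 0.862680 = 1.075606.
Q̄ = (S_0/π) × [bracket] = (1361/π) × 1.075606 = 465.97 W/m².
— Configuration B (ϕ=+18.2°):
Solar longitude: L_s = 360° × (194 − 80)/365.25 = 112.361°.
sin δ = sin 23.44° × sin 112.361° = 0.36788, so δ = +21.585°.
cos h₀ = −tan(+18.2°) tan(+21.585°) = -0.1301, h₀ = 1.7012 rad.
Bracket: h₀ sin ϕ sin δ + cos ϕ cos δ sin h₀ = 1.7012×0.31233×0.36788 + 0.94997×0.92987×0.99150 = 0.195468 + 0.875840 = 1.071308.
Q̄ = (S_0/π) × [bracket] = (1361/π) × 1.071308 = 464.11 W/m².
Ratio Q̄_A / Q̄_B = 465.97 / 464.11 = 1.004.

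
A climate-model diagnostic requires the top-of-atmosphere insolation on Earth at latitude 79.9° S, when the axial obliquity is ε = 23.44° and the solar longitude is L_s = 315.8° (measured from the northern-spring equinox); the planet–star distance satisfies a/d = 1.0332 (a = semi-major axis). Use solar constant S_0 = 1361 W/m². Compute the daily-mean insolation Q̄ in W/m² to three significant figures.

Q̄ ≈ 397 W/m²

Solar declination: sin δ = sin ε · sin L_s = sin 23.44° × sin 315.8° = -0.27732, so δ = -16.101°.
cos h₀ = −tan(-79.9°) tan(-16.101°) = -1.6204 ≤ −1 ⇒ polar day, h₀ = π.
Bracket: h₀ sin ϕ sin δ + cos ϕ cos δ sin h₀ = 3.1416×-0.98450×-0.27732 + 0.17537×0.96078×0.00000 = 0.857724 + 0.000000 = 0.857724.
Inverse-square distance factor (a/d)² = 1.0332² = 1.067502.
Q̄ = (S_0/π) × 1.067502 × [bracket] = (1361/π) × 1.067502 × 0.857724 = 396.7 W/m².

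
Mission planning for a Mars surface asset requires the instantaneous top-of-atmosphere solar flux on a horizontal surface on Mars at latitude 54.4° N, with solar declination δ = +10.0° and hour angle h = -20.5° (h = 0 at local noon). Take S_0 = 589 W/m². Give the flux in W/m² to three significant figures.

399 W/m²

cos θ_z = sin ϕ sin δ + cos ϕ cos δ cos h = 0.141193 + 0.536975 = 0.678168.
Flux = S_0 · cos θ_z = 589 × 0.678168 = 399.4 W/m².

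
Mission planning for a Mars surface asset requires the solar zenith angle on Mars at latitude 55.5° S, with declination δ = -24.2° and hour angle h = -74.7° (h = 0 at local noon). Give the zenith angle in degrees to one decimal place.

θ_z = 61.7°

cos θ_z = sin φ sin δ + cos φ cos δ cos h = 0.337828 + 0.136325 = 0.474153.
θ_z = arccos(0.474153) = 61.7°.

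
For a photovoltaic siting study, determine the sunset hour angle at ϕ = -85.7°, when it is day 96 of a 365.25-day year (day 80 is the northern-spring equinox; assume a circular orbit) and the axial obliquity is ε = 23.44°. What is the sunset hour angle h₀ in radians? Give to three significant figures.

Solar longitude: L_s = 360° × (96 − 80)/365.25 = 15.770°.
sin δ = sin 23.44° × sin 15.770° = 0.10811, so δ = +6.206°.
cos h₀ = −tan ϕ · tan δ = 1.4463 ≥ 1, so the Sun never rises (polar night) and h₀ = 0.

h₀ = 0.00 rad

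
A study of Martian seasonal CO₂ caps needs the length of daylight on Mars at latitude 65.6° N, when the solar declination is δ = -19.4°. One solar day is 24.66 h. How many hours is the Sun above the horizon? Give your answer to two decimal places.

cos h₀ = −tan ϕ · tan δ = −tan(+65.6°) × tan(-19.400°) = 0.7763, so h₀ = 0.6820 rad = 39.07°.
Daylight = 2h₀/(2π) × 24.66 h = (0.6820/π) × 24.66 = 5.35 h.

5.35 h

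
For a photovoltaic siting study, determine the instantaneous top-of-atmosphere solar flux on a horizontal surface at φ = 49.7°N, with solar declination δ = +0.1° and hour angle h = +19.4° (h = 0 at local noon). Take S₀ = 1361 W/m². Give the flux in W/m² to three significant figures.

832 W/m²

cos θ_z = sin φ sin δ + cos φ cos δ cos h = 0.001331 + 0.610066 = 0.611397.
Flux = S₀ · cos θ_z = 1361 × 0.611397 = 832.1 W/m².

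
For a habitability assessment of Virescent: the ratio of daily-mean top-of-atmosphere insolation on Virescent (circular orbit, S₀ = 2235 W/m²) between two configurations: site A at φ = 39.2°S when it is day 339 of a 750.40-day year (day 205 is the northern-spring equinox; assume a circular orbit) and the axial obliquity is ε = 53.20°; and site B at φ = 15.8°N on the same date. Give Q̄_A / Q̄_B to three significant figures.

— Configuration A (φ=-39.2°):
Solar longitude: λ_s = 360° × (339 − 205)/750.40 = 64.286°.
sin δ = sin 53.20° × sin 64.286° = 0.72143, so δ = +46.173°.
cos H₀ = −tan(-39.2°) tan(+46.173°) = 0.8497, H₀ = 0.5554 rad.
Bracket: H₀ sin φ sin δ + cos φ cos δ sin H₀ = 0.5554×-0.63203×0.72143 + 0.77494×0.69248×0.52730 = -0.253243 + 0.282965 = 0.029722.
Q̄ = (S₀/π) × [bracket] = (2235/π) × 0.029722 = 21.145 W/m².
— Configuration B (φ=+15.8°):
cos H₀ = −tan(+15.8°) tan(+46.173°) = -0.2948, H₀ = 1.8700 rad.
Bracket: H₀ sin φ sin δ + cos φ cos δ sin H₀ = 1.8700×0.27228×0.72143 + 0.96222×0.69248×0.95556 = 0.367326 + 0.636707 = 1.004033.
Q̄ = (S₀/π) × [bracket] = (2235/π) × 1.004033 = 714.29 W/m².
Ratio Q̄_A / Q̄_B = 21.145 / 714.29 = 0.02960.

Q̄_A / Q̄_B ≈ 0.0296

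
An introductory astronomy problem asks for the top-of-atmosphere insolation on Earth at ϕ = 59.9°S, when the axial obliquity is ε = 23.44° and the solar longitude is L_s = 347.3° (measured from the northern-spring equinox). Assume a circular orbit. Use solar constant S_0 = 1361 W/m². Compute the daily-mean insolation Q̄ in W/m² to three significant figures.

Q̄ ≈ 270 W/m²

Solar declination: sin δ = sin ε · sin L_s = sin 23.44° × sin 347.3° = -0.08745, so δ = -5.017°.
cos h₀ = −tan(-59.9°) tan(-5.017°) = -0.1514, h₀ = 1.7228 rad.
Bracket: h₀ sin ϕ sin δ + cos ϕ cos δ sin h₀ = 1.7228×-0.86515×-0.08745 + 0.50151×0.99617×0.98847 = 0.130343 + 0.493829 = 0.624172.
Q̄ = (S_0/π) × [bracket] = (1361/π) × 0.624172 = 270.4 W/m².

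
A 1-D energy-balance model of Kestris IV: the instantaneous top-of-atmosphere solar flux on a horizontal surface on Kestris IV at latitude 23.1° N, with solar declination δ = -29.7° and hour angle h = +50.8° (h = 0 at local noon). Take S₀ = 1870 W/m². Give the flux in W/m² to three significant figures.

581 W/m²

cos θ_z = sin φ sin δ + cos φ cos δ cos h = -0.194387 + 0.504983 = 0.310596.
Flux = S₀ · cos θ_z = 1870 × 0.310596 = 580.8 W/m².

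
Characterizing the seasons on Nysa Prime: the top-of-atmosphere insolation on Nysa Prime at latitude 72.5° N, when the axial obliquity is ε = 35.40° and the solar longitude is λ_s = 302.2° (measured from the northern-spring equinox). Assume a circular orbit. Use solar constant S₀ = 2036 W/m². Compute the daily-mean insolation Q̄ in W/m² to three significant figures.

Q̄ ≈ 0.00 W/m²

Solar declination: sin δ = sin ε · sin λ_s = sin 35.40° × sin 302.2° = -0.49018, so δ = -29.353°.
cos H₀ = −tan(+72.5°) tan(-29.353°) = 1.7837 ≥ 1 ⇒ polar night, H₀ = 0 and Q̄ = 0.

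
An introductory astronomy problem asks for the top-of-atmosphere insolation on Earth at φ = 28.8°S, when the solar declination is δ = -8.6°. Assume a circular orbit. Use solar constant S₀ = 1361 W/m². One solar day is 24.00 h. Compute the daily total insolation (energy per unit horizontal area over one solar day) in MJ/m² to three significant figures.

cos H₀ = −tan(-28.8°) tan(-8.600°) = -0.0831, H₀ = 1.6540 rad.
Bracket: H₀ sin φ sin δ + cos φ cos δ sin H₀ = 1.6540×-0.48175×-0.14954 + 0.87631×0.98876×0.99654 = 0.119156 + 0.863462 = 0.982618.
Q̄ = (S₀/π) × [bracket] = (1361/π) × 0.982618 = 425.69 W/m².
Daily total = Q̄ × 24.00 h × 3600 s/h = 425.69 × 24.00 × 3600 / 10⁶ = 36.78 MJ/m².

36.8 MJ/m²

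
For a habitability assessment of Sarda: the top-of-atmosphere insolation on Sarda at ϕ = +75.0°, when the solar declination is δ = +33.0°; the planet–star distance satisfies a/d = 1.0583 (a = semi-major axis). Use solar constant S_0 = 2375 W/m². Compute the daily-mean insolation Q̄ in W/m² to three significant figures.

cos h₀ = −tan(+75.0°) tan(+33.000°) = -2.4236 ≤ −1 ⇒ polar day, h₀ = π.
Bracket: h₀ sin ϕ sin δ + cos ϕ cos δ sin h₀ = 3.1416×0.96593×0.54464 + 0.25882×0.83867×0.00000 = 1.652746 + 0.000000 = 1.652746.
Inverse-square distance factor (a/d)² = 1.0583² = 1.119999.
Q̄ = (S_0/π) × 1.119999 × [bracket] = (2375/π) × 1.119999 × 1.652746 = 1399 W/m².

Q̄ ≈ 1.40e+03 W/m²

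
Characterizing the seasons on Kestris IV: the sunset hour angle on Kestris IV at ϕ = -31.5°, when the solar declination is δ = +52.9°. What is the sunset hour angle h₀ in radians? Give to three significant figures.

cos h₀ = −tan ϕ · tan δ = −tan(-31.5°) × tan(+52.900°) = 0.8103, so h₀ = 0.6262 rad = 35.88°.

h₀ = 0.626 rad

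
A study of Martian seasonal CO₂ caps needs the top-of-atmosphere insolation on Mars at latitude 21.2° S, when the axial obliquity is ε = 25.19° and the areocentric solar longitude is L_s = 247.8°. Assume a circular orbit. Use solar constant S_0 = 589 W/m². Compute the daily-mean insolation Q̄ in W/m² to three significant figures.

Q̄ ≈ 205 W/m²

sin δ = sin 25.19° × sin 247.8° = -0.39407, so δ = -23.208°.
cos h₀ = −tan(-21.2°) tan(-23.208°) = -0.1663, h₀ = 1.7379 rad.
Bracket: h₀ sin ϕ sin δ + cos ϕ cos δ sin h₀ = 1.7379×-0.36162×-0.39407 + 0.93232×0.91908×0.98607 = 0.247657 + 0.844940 = 1.092597.
Q̄ = (S_0/π) × [bracket] = (589/π) × 1.092597 = 204.8 W/m².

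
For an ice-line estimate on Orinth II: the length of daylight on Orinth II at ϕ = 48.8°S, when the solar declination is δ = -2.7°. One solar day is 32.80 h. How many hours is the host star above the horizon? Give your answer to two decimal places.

cos h₀ = −tan ϕ · tan δ = −tan(-48.8°) × tan(-2.700°) = -0.0539, so h₀ = 1.6247 rad = 93.09°.
Daylight = 2h₀/(2π) × 32.80 h = (1.6247/π) × 32.80 = 16.96 h.

16.96 h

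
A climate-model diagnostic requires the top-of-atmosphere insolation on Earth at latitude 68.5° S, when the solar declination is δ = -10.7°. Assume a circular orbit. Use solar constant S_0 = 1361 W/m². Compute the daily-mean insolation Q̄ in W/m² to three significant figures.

cos h₀ = −tan(-68.5°) tan(-10.700°) = -0.4797, h₀ = 2.0711 rad.
Bracket: h₀ sin ϕ sin δ + cos ϕ cos δ sin h₀ = 2.0711×-0.93042×-0.18567 + 0.36650×0.98261×0.87744 = 0.357785 + 0.315989 = 0.673774.
Q̄ = (S_0/π) × [bracket] = (1361/π) × 0.673774 = 291.9 W/m².

Q̄ ≈ 292 W/m²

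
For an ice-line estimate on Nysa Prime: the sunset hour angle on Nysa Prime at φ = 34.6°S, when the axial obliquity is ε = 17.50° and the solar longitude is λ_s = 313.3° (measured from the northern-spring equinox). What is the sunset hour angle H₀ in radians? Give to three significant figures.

H₀ = 1.73 rad

Solar declination: sin δ = sin ε · sin λ_s = sin 17.50° × sin 313.3° = -0.21885, so δ = -12.641°.
cos H₀ = −tan φ · tan δ = −tan(-34.6°) × tan(-12.641°) = -0.1547, so H₀ = 1.7261 rad = 98.90°.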